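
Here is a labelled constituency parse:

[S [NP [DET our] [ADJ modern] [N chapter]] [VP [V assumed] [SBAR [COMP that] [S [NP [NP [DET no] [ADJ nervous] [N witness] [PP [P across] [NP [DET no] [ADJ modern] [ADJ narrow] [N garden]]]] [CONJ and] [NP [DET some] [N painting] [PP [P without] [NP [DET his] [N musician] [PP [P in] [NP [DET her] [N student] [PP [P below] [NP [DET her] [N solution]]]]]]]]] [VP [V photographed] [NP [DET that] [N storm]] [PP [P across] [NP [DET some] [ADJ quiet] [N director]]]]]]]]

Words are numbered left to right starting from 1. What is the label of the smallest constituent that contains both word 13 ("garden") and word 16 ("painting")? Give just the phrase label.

Word 13 lies under S → VP → SBAR → S → NP → NP → PP → NP → N; word 16 lies under S → VP → SBAR → S → NP → NP → N. The lowest shared node is the NP.

NP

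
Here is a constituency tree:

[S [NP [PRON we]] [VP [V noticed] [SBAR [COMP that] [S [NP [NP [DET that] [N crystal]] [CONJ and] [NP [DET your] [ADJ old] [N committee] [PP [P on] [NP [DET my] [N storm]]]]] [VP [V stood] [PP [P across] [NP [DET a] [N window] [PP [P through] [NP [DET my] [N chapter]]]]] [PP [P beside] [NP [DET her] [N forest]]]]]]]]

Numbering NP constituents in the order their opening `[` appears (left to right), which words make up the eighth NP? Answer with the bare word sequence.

her forest

In left-to-right order the NP constituents are "we"; "that crystal and your old committee on my storm"; "that crystal"; "your old committee on my storm"; "my storm"; "a window through my chapter"; "my chapter"; "her forest". Number 8 is "her forest".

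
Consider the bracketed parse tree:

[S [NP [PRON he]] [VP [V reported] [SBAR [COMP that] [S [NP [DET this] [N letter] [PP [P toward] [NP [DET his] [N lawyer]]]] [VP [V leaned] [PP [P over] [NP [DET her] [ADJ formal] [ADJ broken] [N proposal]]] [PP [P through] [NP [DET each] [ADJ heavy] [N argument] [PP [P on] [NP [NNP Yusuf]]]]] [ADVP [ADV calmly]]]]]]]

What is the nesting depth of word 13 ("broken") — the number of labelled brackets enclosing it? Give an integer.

8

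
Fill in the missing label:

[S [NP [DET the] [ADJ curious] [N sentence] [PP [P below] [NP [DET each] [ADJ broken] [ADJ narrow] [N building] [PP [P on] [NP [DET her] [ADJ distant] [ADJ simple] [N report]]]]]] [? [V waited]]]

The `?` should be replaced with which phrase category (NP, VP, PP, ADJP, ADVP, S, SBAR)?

The `?` node immediately contains: V 'waited'. That is the internal structure of a verb phrase, so the label is VP.

VP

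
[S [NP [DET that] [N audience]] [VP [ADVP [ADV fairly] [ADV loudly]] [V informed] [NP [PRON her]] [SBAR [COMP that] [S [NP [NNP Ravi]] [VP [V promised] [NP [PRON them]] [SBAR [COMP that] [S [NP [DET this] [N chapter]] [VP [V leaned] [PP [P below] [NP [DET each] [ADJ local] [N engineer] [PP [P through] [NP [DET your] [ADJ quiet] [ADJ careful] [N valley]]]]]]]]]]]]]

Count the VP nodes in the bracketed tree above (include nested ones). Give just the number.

3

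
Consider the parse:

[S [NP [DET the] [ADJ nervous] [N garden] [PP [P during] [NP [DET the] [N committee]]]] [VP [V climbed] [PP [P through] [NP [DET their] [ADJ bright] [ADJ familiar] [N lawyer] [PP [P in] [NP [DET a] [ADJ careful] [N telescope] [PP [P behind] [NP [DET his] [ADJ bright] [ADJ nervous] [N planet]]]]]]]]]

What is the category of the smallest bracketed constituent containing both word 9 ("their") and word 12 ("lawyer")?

NP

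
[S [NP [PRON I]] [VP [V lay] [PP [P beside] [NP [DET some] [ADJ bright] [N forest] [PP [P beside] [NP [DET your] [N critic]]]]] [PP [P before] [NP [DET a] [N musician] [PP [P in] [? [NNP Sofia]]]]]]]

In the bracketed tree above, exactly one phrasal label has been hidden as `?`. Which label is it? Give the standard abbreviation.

NP

The `?` node immediately contains: NNP 'Sofia'. That is the internal structure of a noun phrase, so the label is NP.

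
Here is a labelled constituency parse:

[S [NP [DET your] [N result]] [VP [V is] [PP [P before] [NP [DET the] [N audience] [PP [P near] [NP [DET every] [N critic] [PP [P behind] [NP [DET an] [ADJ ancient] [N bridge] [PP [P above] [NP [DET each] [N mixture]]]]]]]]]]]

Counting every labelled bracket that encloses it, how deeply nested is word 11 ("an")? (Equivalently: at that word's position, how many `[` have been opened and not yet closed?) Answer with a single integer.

Counting open brackets not yet closed at "an": [S [VP [PP [NP [PP [NP [PP [NP [DET = 9.

9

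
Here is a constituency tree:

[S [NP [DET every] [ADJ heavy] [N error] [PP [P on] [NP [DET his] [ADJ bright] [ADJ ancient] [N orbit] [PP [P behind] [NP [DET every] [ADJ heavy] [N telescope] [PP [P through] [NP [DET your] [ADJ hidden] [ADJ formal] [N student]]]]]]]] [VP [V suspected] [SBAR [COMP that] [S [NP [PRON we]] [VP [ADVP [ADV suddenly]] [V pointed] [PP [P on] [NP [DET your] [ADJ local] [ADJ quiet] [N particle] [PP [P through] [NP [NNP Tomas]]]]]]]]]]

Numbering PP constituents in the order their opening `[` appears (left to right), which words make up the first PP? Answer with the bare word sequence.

In left-to-right order the PP constituents are "on his bright ancient orbit behind every heavy telescope through your hidden formal student"; "behind every heavy telescope through your hidden formal student"; "through your hidden formal student"; "on your local quiet particle through Tomas"; "through Tomas". Number 1 is "on his bright ancient orbit behind every heavy telescope through your hidden formal student".

on his bright ancient orbit behind every heavy telescope through your hidden formal student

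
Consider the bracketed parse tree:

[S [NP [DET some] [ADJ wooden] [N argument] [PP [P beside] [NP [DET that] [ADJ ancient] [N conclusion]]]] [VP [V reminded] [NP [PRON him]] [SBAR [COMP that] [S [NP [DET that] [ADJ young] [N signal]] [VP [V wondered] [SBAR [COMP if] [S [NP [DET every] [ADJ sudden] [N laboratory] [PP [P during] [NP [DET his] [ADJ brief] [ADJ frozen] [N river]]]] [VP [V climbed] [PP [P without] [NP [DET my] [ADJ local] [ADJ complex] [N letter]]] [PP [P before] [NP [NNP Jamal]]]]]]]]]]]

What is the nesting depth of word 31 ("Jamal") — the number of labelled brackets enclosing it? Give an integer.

11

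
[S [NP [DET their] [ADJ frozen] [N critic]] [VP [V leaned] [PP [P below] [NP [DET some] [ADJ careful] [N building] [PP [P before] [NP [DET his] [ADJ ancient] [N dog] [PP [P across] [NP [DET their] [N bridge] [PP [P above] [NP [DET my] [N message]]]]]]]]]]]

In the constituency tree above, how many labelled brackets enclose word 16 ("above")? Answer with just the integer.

10

The word sits inside P, which is inside PP, inside NP, inside PP, inside NP, inside PP, inside NP, inside PP, inside VP, inside S — 10 brackets in all.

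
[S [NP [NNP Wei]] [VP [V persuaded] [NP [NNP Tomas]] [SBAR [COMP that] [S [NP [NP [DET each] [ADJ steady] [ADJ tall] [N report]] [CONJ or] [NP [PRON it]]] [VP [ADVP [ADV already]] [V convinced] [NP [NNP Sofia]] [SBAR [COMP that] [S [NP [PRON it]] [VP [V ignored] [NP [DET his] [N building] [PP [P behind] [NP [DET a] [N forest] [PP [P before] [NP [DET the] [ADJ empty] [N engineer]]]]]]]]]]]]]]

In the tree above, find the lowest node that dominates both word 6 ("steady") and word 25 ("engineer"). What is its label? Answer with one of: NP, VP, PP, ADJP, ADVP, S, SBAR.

S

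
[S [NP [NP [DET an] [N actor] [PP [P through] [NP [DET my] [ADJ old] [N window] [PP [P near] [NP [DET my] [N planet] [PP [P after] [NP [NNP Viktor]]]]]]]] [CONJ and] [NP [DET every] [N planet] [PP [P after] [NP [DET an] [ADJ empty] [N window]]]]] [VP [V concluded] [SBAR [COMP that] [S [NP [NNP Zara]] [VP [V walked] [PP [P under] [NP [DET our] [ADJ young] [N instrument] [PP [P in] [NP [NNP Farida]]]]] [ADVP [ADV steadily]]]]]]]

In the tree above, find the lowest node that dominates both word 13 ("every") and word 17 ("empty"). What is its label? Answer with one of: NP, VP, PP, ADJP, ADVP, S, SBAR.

NP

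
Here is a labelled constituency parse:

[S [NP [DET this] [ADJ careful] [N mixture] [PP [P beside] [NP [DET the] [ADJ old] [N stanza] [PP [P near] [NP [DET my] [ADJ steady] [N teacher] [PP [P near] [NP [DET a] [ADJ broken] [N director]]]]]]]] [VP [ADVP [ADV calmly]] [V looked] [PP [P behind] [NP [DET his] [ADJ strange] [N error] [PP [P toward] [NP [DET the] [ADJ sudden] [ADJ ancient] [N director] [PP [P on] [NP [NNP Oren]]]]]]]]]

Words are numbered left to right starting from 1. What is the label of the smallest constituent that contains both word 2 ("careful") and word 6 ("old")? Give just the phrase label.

NP

Word 2 lies under S → NP → ADJ; word 6 lies under S → NP → PP → NP → ADJ. The lowest shared node is the NP.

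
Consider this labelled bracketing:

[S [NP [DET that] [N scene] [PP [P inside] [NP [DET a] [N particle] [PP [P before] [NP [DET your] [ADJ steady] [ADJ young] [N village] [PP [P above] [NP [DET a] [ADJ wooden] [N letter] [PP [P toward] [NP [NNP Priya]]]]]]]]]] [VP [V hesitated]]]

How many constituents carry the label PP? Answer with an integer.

Listing each PP by its span: [PP inside a particle before your steady young village above a wooden letter toward Priya]; [PP before your steady young village above a wooden letter toward Priya]; [PP above a wooden letter toward Priya]; [PP toward Priya] — that makes 4.

4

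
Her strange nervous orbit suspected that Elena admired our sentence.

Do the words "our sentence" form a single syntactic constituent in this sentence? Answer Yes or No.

Yes

These words form the whole noun phrase headed by "sentence", so yes — one constituent.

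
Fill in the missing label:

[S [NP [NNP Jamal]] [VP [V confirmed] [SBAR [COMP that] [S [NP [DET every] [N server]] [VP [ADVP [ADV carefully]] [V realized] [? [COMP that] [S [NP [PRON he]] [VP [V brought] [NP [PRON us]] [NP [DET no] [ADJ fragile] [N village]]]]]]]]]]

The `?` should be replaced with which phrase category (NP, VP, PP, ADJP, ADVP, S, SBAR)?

SBAR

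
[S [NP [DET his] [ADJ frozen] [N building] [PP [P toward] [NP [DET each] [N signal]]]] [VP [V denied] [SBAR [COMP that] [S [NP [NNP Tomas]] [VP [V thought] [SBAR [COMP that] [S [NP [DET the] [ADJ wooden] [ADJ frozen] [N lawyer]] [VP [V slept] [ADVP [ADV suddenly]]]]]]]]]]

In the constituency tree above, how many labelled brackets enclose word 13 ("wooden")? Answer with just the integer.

9

Counting open brackets not yet closed at "wooden": [S [VP [SBAR [S [VP [SBAR [S [NP [ADJ = 9.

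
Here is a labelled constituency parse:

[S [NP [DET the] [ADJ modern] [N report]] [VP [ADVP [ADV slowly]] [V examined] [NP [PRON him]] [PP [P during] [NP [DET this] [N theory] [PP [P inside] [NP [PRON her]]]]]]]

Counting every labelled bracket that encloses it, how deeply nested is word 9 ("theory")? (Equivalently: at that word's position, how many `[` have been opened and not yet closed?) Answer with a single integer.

Counting open brackets not yet closed at "theory": [S [VP [PP [NP [N = 5.

5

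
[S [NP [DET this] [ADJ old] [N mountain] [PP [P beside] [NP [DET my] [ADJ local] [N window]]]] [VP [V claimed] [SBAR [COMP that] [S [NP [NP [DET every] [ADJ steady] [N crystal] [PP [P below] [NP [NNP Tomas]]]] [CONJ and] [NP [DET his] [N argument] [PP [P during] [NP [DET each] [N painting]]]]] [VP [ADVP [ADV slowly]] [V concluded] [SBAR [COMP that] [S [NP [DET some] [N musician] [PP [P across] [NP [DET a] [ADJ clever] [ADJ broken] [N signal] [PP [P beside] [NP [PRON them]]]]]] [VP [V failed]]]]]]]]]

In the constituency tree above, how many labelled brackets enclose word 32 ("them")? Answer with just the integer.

Counting open brackets not yet closed at "them": [S [VP [SBAR [S [VP [SBAR [S [NP [PP [NP [PP [NP [PRON = 13.

13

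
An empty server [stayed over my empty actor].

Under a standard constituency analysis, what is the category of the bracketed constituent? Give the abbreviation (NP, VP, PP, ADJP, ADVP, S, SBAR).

"stayed" is the head of the bracketed span, so the span is a verb phrase: VP.

VP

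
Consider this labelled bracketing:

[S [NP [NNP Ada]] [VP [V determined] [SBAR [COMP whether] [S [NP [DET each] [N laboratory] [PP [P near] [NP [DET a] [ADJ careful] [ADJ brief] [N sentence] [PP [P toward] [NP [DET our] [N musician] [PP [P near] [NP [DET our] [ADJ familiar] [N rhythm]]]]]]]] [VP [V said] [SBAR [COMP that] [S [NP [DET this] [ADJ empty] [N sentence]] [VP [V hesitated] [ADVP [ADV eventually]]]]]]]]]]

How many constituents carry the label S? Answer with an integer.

3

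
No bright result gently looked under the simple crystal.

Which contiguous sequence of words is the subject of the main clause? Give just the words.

no bright result

"no bright result" is the NP that combines with the VP headed by "looked" to form the main clause — the subject.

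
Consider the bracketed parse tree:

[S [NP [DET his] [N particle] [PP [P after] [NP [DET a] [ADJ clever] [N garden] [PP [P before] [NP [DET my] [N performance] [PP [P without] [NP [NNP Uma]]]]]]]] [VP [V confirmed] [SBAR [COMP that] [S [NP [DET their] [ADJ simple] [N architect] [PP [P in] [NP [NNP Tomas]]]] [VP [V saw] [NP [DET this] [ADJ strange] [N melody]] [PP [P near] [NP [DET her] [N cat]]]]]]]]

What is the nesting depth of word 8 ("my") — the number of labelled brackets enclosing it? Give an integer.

The word sits inside DET, which is inside NP, inside PP, inside NP, inside PP, inside NP, inside S — 7 brackets in all.

7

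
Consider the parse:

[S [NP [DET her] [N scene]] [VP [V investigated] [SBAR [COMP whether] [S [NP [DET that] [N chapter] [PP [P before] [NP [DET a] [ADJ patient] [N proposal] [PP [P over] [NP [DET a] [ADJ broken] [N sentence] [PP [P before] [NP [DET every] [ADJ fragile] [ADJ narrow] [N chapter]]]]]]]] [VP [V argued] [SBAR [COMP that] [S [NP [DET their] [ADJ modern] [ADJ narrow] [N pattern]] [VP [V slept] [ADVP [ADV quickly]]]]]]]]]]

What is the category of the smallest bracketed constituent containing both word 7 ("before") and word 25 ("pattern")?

Word 7 lies under S → VP → SBAR → S → NP → PP → P; word 25 lies under S → VP → SBAR → S → VP → SBAR → S → NP → N. The lowest shared node is the S.

S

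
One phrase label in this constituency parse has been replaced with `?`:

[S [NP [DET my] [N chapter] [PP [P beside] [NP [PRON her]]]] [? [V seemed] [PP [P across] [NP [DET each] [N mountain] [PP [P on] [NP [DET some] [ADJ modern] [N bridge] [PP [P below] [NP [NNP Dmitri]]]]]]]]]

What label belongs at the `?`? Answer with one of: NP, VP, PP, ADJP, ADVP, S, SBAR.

Looking at what the `?` directly dominates — V 'seemed', PP — this is a verb phrase (VP).

VP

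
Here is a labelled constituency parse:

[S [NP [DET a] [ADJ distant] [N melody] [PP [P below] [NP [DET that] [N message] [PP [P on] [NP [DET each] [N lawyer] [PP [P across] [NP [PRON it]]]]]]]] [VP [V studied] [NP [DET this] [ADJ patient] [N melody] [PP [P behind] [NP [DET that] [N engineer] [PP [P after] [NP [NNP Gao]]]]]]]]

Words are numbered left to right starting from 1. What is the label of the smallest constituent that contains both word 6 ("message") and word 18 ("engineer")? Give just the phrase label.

Word 6 lies under S → NP → PP → NP → N; word 18 lies under S → VP → NP → PP → NP → N. The lowest shared node is the S.

S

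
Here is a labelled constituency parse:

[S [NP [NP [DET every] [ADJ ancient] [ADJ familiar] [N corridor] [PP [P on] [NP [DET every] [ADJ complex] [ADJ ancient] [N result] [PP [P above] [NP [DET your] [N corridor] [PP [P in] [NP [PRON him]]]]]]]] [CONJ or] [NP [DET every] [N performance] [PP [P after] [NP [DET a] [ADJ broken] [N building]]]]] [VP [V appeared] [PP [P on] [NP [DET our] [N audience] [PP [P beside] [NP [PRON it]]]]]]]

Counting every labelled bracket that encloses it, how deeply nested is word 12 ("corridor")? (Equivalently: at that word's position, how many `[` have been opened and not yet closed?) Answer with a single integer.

8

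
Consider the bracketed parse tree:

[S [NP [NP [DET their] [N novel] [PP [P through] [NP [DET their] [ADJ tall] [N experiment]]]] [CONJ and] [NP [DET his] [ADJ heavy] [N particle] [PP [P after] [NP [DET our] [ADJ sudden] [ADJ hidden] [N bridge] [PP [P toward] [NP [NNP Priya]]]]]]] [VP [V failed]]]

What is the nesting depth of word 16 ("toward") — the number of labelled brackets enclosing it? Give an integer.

Path from the root down to the word: S → NP → NP → PP → NP → PP → P. That is 7 enclosing brackets.

7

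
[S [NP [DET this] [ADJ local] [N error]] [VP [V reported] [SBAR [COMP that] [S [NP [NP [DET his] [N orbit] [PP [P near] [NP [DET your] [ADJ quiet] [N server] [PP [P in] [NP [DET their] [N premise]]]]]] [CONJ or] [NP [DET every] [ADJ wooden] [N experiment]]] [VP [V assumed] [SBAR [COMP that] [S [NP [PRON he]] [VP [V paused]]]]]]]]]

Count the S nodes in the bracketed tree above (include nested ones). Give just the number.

3

Scanning left to right, an opening `[S` appears at word positions 1, 6, 21 — 3 in total.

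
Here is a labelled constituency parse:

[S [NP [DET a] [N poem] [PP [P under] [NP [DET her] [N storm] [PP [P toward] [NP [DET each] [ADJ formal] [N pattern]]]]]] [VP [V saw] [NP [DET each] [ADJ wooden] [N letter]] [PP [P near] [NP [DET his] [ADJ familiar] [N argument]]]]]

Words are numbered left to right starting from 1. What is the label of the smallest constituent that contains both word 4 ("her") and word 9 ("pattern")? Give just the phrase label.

NP

The smallest bracket enclosing both words is [NP her storm toward each formal pattern], so the label is NP.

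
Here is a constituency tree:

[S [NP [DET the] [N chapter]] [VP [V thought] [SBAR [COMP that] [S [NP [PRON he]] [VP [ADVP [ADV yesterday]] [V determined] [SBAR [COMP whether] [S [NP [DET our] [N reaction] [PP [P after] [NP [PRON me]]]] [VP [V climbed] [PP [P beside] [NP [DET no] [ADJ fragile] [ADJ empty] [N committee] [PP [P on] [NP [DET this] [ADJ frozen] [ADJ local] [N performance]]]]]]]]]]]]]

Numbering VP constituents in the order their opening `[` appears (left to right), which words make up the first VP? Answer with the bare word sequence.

thought that he yesterday determined whether our reaction after me climbed beside no fragile empty committee on this frozen local performance

The VP opening brackets appear, in order, over: "thought that he yesterday determined whether our reaction after me climbed beside no fragile empty committee on this frozen local performance"; "yesterday determined whether our reaction after me climbed beside no fragile empty committee on this frozen local performance"; "climbed beside no fragile empty committee on this frozen local performance". The first one spans "thought that he yesterday determined whether our reaction after me climbed beside no fragile empty committee on this frozen local performance".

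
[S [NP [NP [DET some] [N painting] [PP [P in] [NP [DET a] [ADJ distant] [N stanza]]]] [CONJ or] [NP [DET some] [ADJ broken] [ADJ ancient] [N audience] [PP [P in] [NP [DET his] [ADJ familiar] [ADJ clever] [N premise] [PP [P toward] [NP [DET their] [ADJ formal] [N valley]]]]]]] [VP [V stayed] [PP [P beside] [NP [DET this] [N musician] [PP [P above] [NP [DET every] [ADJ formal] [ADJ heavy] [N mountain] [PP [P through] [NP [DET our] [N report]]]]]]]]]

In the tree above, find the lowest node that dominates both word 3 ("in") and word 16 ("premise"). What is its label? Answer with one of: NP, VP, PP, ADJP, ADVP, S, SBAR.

The smallest bracket enclosing both words is [NP some painting in a distant stanza or some broken ancient audience in his familiar clever premise toward their formal valley], so the label is NP.

NP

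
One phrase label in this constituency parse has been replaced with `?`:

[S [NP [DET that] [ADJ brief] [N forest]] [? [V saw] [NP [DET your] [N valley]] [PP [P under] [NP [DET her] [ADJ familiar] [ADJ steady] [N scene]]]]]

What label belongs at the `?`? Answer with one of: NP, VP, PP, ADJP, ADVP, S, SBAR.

VP

Looking at what the `?` directly dominates — V 'saw', NP, PP — this is a verb phrase (VP).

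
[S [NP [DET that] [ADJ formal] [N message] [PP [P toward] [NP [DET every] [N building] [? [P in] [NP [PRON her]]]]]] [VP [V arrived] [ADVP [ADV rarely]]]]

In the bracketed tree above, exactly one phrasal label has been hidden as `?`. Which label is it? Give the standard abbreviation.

PP

The `?` node immediately contains: P 'in', NP. That is the internal structure of a prepositional phrase, so the label is PP.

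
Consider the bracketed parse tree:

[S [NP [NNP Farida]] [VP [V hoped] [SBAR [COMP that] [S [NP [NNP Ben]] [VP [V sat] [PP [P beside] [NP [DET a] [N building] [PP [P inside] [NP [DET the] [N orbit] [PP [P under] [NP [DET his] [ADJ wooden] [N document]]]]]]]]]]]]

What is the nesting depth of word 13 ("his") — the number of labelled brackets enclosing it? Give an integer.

12

Path from the root down to the word: S → VP → SBAR → S → VP → PP → NP → PP → NP → PP → NP → DET. That is 12 enclosing brackets.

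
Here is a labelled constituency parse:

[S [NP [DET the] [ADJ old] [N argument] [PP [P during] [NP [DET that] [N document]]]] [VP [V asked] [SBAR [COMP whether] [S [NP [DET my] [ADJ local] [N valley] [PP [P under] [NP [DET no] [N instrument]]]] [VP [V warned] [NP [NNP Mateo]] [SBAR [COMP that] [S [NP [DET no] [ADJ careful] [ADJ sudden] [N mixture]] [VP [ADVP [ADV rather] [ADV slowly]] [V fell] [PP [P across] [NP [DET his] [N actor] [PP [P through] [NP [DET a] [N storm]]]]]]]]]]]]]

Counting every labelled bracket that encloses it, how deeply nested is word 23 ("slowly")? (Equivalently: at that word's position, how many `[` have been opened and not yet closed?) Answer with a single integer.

The word sits inside ADV, which is inside ADVP, inside VP, inside S, inside SBAR, inside VP, inside S, inside SBAR, inside VP, inside S — 10 brackets in all.

10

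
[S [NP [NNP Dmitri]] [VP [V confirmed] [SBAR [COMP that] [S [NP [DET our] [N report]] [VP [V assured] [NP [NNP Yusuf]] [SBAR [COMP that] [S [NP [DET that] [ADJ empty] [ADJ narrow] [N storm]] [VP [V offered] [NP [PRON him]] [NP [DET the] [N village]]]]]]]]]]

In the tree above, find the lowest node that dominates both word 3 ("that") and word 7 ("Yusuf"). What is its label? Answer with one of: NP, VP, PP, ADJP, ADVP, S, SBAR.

SBAR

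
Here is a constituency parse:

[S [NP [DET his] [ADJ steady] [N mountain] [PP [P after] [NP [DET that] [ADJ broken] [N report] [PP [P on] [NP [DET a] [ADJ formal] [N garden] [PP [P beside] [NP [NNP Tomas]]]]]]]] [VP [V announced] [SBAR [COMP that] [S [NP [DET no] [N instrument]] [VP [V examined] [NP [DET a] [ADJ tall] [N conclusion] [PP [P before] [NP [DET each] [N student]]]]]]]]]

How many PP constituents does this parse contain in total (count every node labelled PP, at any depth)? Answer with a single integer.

4

Listing each PP by its span: [PP after that broken report on a formal garden beside Tomas]; [PP on a formal garden beside Tomas]; [PP beside Tomas]; [PP before each student] — that makes 4.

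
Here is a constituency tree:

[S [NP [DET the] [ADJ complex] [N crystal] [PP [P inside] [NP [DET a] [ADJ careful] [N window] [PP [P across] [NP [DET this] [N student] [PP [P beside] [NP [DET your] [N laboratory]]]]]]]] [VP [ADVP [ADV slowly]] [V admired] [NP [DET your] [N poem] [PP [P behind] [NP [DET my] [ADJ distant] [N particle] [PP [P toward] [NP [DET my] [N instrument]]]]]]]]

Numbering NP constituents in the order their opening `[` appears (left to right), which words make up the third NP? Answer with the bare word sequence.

this student beside your laboratory

Opening `[NP` markers occur at word positions 1, 5, 9, 12, 16, 19, 23; the third of these opens the constituent [NP this student beside your laboratory].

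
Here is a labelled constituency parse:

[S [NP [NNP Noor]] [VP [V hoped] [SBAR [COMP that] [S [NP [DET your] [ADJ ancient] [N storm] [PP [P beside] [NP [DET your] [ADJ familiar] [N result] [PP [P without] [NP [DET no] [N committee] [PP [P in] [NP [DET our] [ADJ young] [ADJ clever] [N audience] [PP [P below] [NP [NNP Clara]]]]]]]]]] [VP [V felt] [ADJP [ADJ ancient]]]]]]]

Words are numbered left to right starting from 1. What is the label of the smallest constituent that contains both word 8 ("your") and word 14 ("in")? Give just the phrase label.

NP

Word 8 lies under S → VP → SBAR → S → NP → PP → NP → DET; word 14 lies under S → VP → SBAR → S → NP → PP → NP → PP → NP → PP → P. The lowest shared node is the NP.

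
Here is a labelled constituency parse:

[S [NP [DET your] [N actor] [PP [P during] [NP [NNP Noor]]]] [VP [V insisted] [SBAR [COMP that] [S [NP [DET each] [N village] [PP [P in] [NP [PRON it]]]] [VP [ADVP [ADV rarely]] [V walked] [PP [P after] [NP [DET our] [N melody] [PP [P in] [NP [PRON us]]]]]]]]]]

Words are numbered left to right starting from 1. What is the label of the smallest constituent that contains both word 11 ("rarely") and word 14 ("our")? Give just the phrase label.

VP

Both words fall inside [VP rarely walked after our melody in us] (words 11–17), and no smaller constituent contains them both. Label: VP.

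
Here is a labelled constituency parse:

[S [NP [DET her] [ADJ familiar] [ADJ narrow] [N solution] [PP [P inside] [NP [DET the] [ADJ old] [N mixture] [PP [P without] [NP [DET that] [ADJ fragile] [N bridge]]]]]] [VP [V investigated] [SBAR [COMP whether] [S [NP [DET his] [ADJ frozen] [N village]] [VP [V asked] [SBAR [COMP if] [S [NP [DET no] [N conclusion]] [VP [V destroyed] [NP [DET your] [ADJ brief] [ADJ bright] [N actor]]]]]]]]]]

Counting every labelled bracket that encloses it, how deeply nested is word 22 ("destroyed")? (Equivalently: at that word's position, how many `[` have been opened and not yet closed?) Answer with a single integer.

9

Counting open brackets not yet closed at "destroyed": [S [VP [SBAR [S [VP [SBAR [S [VP [V = 9.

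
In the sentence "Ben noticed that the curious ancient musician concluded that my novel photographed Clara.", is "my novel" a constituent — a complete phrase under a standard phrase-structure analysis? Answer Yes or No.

"my novel" is exactly the noun phrase [NP my novel], a complete constituent.

Yes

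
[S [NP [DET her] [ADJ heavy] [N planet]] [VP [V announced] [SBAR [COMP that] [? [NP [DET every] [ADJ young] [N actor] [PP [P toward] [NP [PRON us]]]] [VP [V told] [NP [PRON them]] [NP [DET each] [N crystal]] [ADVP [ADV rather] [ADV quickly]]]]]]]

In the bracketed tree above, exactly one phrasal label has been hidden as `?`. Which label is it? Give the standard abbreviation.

Looking at what the `?` directly dominates — NP, VP — this is a clause (S).

S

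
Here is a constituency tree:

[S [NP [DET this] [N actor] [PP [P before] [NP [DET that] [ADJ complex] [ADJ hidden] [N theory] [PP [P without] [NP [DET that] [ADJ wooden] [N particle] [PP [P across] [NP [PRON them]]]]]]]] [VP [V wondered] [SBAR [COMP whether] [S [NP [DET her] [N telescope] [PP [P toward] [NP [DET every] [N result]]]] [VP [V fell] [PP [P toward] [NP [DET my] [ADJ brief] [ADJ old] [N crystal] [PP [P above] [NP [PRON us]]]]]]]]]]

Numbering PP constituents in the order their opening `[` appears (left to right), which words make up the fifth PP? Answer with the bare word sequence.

toward my brief old crystal above us

In left-to-right order the PP constituents are "before that complex hidden theory without that wooden particle across them"; "without that wooden particle across them"; "across them"; "toward every result"; "toward my brief old crystal above us"; "above us". Number 5 is "toward my brief old crystal above us".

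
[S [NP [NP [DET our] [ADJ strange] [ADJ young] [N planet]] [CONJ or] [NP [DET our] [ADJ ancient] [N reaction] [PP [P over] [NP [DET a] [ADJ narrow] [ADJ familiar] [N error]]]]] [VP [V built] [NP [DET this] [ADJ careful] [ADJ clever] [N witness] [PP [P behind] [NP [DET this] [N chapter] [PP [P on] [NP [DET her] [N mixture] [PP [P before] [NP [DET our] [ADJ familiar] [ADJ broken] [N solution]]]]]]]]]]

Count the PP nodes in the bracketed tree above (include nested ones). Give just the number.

4

Scanning left to right, an opening `[PP` appears at word positions 9, 19, 22, 25 — 4 in total.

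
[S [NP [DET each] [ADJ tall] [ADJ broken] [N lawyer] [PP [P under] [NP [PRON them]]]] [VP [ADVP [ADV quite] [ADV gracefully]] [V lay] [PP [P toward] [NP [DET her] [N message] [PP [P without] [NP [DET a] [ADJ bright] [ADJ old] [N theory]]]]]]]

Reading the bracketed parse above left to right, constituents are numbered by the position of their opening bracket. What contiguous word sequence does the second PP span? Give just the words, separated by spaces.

In left-to-right order the PP constituents are "under them"; "toward her message without a bright old theory"; "without a bright old theory". Number 2 is "toward her message without a bright old theory".

toward her message without a bright old theory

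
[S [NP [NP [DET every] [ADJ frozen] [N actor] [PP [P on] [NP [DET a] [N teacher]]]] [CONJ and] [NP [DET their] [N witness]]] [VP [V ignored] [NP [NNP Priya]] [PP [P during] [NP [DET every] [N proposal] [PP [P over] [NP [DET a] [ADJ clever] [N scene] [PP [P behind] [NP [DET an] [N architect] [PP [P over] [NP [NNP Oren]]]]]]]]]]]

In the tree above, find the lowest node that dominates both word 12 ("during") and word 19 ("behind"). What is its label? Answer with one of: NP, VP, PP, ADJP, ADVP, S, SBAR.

Both words fall inside [PP during every proposal over a clever scene behind an architect over Oren] (words 12–23), and no smaller constituent contains them both. Label: PP.

PP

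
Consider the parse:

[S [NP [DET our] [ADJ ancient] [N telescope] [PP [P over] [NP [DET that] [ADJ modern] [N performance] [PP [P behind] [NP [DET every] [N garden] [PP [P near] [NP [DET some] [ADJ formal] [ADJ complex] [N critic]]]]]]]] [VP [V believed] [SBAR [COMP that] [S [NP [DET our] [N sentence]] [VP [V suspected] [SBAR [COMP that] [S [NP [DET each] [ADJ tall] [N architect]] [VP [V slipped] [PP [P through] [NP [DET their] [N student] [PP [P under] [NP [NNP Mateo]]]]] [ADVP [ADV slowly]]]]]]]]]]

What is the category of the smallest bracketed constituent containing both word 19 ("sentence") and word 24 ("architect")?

S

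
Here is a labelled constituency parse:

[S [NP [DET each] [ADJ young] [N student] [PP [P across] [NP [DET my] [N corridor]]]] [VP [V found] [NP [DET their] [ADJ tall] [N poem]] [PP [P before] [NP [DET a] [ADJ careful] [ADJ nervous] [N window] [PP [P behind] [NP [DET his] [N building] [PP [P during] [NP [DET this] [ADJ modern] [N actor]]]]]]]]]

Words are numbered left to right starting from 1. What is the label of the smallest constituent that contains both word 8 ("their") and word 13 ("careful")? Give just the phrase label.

VP

Both words fall inside [VP found their tall poem before a careful nervous window behind his building during this modern actor] (words 7–22), and no smaller constituent contains them both. Label: VP.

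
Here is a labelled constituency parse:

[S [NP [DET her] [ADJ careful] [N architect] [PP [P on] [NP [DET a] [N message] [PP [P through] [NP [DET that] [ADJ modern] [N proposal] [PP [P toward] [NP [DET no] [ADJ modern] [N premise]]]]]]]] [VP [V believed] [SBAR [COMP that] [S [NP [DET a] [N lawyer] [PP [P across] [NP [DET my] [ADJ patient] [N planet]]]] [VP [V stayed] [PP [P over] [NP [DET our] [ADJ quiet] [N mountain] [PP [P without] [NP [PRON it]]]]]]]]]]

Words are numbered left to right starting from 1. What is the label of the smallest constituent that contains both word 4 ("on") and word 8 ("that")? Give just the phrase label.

PP

Word 4 lies under S → NP → PP → P; word 8 lies under S → NP → PP → NP → PP → NP → DET. The lowest shared node is the PP.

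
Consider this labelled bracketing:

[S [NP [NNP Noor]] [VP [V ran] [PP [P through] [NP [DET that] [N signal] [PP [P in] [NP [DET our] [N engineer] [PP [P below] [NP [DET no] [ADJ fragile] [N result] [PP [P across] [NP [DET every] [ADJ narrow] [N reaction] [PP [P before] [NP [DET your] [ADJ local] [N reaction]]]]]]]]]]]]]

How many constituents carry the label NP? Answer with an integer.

6

Listing each NP by its span: [NP Noor]; [NP that signal in our engineer below no fragile result across every narrow reaction before your local reaction]; [NP our engineer below no fragile result across every narrow reaction before your local reaction]; [NP no fragile result across every narrow reaction before your local reaction]; [NP every narrow reaction before your local reaction]; [NP your local reaction] — that makes 6.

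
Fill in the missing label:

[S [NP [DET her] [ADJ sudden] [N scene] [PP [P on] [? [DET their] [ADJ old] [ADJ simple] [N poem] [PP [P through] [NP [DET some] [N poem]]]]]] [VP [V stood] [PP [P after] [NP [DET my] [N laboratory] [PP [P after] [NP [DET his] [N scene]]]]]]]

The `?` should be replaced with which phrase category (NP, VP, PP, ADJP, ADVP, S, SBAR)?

NP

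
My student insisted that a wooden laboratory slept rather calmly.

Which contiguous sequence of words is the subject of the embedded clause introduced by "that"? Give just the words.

a wooden laboratory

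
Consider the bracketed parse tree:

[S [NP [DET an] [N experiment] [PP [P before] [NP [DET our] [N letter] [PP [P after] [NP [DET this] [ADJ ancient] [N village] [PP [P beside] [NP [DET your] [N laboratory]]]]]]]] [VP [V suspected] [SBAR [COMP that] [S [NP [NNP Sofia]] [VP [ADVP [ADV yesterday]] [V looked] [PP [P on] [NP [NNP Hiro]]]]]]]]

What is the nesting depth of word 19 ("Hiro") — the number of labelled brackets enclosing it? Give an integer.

Counting open brackets not yet closed at "Hiro": [S [VP [SBAR [S [VP [PP [NP [NNP = 8.

8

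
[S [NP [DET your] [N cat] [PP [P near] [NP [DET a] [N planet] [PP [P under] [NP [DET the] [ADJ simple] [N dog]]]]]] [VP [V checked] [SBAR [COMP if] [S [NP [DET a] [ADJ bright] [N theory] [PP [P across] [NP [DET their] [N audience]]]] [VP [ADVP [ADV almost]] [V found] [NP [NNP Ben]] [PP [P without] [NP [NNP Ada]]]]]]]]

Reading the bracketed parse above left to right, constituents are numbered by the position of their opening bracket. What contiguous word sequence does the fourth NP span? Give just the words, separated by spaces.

a bright theory across their audience

Opening `[NP` markers occur at word positions 1, 4, 7, 12, 16, 20, 22; the fourth of these opens the constituent [NP a bright theory across their audience].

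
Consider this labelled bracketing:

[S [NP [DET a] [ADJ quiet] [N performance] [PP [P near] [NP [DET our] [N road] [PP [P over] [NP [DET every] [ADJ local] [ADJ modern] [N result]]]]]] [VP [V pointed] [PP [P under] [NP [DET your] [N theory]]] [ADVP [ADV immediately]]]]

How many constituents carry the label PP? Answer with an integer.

3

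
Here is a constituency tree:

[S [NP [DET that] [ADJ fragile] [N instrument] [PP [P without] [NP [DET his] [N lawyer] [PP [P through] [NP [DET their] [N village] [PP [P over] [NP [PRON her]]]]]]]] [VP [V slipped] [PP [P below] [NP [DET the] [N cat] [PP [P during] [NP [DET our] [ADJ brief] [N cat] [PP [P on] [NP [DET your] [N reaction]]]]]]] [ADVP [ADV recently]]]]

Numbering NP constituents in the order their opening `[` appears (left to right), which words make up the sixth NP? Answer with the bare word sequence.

our brief cat on your reaction

Opening `[NP` markers occur at word positions 1, 5, 8, 11, 14, 17, 21; the sixth of these opens the constituent [NP our brief cat on your reaction].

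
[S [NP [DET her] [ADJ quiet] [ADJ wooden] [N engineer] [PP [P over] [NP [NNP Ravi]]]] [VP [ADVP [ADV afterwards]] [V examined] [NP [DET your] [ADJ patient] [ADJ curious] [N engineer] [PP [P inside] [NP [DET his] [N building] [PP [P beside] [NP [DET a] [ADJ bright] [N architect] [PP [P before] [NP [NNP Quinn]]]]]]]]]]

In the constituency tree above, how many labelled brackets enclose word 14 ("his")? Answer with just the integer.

Path from the root down to the word: S → VP → NP → PP → NP → DET. That is 6 enclosing brackets.

6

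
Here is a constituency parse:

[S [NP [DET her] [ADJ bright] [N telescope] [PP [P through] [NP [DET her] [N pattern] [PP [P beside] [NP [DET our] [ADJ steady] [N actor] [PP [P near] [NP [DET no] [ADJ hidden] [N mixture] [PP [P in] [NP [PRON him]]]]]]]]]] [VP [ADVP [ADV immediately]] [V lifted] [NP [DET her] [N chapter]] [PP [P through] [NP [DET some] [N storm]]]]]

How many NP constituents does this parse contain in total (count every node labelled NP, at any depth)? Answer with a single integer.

7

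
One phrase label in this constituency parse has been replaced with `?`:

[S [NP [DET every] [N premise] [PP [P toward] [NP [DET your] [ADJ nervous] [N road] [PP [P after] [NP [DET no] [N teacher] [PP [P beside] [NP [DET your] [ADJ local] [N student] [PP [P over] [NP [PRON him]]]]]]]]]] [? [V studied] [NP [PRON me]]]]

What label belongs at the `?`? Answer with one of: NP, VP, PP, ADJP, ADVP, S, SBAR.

VP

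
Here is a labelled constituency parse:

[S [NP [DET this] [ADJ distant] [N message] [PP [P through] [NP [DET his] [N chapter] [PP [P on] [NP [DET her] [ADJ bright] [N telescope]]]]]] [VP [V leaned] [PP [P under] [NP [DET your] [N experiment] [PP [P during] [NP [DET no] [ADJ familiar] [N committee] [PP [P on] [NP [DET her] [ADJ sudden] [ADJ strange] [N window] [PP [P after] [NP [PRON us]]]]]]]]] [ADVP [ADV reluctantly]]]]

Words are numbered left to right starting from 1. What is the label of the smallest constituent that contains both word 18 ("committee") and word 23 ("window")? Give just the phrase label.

NP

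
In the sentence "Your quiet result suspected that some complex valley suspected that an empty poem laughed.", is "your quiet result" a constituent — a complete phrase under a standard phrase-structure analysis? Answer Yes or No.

Yes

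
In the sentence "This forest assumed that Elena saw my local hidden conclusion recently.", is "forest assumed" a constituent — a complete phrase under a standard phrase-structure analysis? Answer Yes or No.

"forest" belongs to the noun phrase "this forest" while "assumed" belongs to the verb phrase "assumed that Elena saw my local hidden conclusion recently"; a span that runs across that boundary is not a single phrase.

No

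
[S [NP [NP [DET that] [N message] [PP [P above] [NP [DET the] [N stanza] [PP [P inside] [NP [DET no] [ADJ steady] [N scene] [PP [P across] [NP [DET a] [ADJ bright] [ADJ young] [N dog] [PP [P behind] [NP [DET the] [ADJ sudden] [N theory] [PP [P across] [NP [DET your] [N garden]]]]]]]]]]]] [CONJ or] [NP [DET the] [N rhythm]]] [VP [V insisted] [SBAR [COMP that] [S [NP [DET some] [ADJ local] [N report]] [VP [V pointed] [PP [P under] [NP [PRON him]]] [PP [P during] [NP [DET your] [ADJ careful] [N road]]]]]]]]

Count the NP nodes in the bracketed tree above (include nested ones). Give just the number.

11

Listing each NP by its span: [NP that message above the stanza inside no steady scene across a bright young dog behind the sudden theory across your garden or the rhythm]; [NP that message above the stanza inside no steady scene across a bright young dog behind the sudden theory across your garden]; [NP the stanza inside no steady scene across a bright young dog behind the sudden theory across your garden]; [NP no steady scene across a bright young dog behind the sudden theory across your garden]; [NP a bright young dog behind the sudden theory across your garden]; [NP the sudden theory across your garden] … — that makes 11.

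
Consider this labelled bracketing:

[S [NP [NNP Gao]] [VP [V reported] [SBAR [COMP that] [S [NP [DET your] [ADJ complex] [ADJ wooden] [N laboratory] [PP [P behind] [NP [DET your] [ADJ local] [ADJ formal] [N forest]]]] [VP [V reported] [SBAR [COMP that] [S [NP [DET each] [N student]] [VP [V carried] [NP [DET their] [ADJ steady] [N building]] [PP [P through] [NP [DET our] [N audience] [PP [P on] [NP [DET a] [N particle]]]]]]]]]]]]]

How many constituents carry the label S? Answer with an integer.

3

The S constituents are: [S Gao reported that your complex wooden laboratory behind your local formal forest reported that each student carried their steady building through our audience on a particle]; [S your complex wooden laboratory behind your local formal forest reported that each student carried their steady building through our audience on a particle]; [S each student carried their steady building through our audience on a particle]. Total: 3.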